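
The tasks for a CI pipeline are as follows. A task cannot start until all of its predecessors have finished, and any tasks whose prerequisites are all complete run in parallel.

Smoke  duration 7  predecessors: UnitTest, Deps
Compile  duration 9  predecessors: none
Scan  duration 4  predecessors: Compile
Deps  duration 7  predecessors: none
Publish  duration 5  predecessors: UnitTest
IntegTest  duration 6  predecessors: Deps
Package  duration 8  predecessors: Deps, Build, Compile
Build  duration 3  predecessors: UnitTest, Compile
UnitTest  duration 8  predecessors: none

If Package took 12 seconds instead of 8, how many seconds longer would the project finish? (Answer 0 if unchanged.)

Baseline: Compile→Build→Package = 9+3+8 = 20 → 20 seconds.
Package lies on that path, so at 12 seconds the path becomes 24 seconds.
The critical path is still Compile→Build→Package; finish is now 24 seconds.
Change in finish: 24 − 20 = +4 seconds.

4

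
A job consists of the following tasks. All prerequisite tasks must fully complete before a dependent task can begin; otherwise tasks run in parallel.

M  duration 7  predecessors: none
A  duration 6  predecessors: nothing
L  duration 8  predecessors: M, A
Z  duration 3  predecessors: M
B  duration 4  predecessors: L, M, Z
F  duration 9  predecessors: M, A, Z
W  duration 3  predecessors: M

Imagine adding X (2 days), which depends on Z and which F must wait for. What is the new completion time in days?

Originally the plan takes 19 days.
With X inserted, F now waits for max(M, A, Z, X).
New critical path: M→Z→X→F = 7+3+2+9 = 21 ⇒ 21 days.

21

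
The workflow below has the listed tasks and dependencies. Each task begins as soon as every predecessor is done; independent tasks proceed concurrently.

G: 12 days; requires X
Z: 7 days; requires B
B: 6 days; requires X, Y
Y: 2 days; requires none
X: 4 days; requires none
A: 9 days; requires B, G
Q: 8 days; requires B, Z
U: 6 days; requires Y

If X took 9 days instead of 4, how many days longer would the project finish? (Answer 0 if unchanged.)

5

Actual critical path: X→G→A = 4+12+9 = 25 ⇒ 25 days.
X lies on that path, so at 9 days the path becomes 30 days.
The critical path is still X→G→A; finish is now 30 days.
Change in finish: 30 − 25 = +5 days.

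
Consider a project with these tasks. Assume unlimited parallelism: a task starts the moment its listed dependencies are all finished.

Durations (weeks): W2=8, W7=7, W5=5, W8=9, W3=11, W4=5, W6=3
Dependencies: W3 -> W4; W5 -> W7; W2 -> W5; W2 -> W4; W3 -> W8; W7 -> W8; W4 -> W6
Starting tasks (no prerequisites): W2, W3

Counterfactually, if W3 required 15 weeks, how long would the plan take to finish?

The binding path is W2→W5→W7→W8 = 8+5+7+9 = 29; finish at 29 weeks.
W3 has 9 weeks of float (longest path through it is 20).
No other chain overtakes it, so the finish is 29 weeks.

29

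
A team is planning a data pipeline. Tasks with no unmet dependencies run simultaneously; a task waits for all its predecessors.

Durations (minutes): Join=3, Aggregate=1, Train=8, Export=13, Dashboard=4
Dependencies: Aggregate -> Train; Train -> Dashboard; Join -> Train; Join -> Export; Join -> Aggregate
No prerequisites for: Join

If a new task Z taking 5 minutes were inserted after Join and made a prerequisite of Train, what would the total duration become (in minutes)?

Originally the schedule takes 16 minutes.
With Z inserted, Train now waits for max(Join, Aggregate, Z).
New critical path: Join→Z→Train→Dashboard = 3+5+8+4 = 20 ⇒ 20 minutes.

20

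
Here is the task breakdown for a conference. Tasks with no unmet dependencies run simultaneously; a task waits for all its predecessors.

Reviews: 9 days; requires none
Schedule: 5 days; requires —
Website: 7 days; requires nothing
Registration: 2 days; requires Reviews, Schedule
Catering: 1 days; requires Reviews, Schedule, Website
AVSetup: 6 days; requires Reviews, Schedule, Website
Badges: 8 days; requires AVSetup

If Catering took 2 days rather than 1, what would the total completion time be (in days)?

23

Critical path before the change: Reviews→AVSetup→Badges = 9+6+8 = 23 giving 23 days.
Catering has 13 days of float (longest path through it is 10).
No other chain overtakes it, so the finish is 23 days.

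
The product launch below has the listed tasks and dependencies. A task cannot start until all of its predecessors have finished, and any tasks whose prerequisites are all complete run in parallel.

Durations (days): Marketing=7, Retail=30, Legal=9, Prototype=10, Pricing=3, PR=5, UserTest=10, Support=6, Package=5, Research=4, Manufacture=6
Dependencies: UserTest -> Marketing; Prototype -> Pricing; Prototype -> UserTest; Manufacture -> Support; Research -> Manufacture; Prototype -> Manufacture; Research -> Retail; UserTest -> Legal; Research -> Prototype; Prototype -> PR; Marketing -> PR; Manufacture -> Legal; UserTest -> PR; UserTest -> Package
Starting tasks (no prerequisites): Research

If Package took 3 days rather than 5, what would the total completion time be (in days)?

The binding path is Research→Prototype→UserTest→Marketing→PR = 4+10+10+7+5 = 36; finish at 36 days.
Package has 7 days of float (longest path through it is 29).
That remains the longest chain; total 36 days.

36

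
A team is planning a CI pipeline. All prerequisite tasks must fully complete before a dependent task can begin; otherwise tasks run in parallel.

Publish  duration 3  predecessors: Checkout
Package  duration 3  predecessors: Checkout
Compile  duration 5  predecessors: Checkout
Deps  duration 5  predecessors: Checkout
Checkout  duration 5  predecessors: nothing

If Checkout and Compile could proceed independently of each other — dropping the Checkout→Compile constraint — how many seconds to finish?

10

With the dependency in place, Checkout→Deps = 5+5 = 10 sets the finish at 10 seconds.
Without Checkout→Compile, Compile's earliest start moves from 5 to 0.
The longest chain is now Checkout→Deps = 5+5 = 10, so the plan takes 10 seconds.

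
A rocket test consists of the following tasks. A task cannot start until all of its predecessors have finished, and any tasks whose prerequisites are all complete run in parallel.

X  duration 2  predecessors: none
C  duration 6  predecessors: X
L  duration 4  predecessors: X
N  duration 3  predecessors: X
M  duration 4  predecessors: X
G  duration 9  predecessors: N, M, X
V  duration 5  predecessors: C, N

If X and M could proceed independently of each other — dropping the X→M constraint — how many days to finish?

Original critical path: X→M→G = 2+4+9 = 15 ⇒ 15 days.
Without X→M, M's earliest start moves from 2 to 0.
New critical path: X→N→G = 2+3+9 = 14 ⇒ 14 days.

14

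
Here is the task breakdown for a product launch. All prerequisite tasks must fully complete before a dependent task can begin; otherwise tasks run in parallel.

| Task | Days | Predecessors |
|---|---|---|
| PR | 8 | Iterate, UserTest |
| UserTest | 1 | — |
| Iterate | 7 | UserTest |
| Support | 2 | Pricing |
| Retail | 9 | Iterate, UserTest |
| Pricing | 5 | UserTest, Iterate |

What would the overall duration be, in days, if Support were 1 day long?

17

Actual critical path: UserTest→Iterate→Retail = 1+7+9 = 17 ⇒ 17 days.
The longest path through Support is only 15 days, so Support has float 2.
No other chain overtakes it, so the finish is 17 days.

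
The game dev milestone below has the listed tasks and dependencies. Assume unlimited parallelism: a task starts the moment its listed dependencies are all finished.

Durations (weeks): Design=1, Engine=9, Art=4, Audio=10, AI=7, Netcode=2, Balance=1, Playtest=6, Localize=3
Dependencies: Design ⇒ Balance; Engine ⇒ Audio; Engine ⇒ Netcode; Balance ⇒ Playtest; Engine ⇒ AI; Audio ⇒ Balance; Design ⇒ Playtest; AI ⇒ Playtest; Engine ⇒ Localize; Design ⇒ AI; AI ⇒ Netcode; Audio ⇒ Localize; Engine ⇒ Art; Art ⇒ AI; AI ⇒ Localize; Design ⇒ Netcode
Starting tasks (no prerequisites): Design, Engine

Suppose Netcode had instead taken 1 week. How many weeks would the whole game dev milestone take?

Critical path before the change: Engine→Art→AI→Playtest = 9+4+7+6 = 26 giving 26 weeks.
The longest path through Netcode is only 22 weeks, so Netcode has float 4.
The critical path is still Engine→Art→AI→Playtest; finish is now 26 weeks.

26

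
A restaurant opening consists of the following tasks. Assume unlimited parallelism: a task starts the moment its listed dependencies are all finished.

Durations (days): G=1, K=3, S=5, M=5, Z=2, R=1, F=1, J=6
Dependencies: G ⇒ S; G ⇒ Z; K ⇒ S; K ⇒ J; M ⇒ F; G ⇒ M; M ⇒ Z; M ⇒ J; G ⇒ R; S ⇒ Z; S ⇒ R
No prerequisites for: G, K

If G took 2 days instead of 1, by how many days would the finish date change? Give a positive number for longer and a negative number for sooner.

1

The binding path is G→M→J = 1+5+6 = 12; finish at 12 days.
G is on the critical path; changing it to 2 makes that path 13 days.
That remains the longest chain; total 13 days.
Change in finish: 13 − 12 = +1 days.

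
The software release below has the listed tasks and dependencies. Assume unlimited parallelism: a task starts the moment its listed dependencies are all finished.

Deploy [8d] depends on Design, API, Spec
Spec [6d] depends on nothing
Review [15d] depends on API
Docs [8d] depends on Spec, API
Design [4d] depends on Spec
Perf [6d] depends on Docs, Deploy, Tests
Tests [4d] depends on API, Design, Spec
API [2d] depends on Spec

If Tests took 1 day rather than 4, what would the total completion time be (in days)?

The binding path is Spec→Design→Deploy→Perf = 6+4+8+6 = 24; finish at 24 days.
The longest path through Tests is only 20 days, so Tests has float 4.
That remains the longest chain; total 24 days.

24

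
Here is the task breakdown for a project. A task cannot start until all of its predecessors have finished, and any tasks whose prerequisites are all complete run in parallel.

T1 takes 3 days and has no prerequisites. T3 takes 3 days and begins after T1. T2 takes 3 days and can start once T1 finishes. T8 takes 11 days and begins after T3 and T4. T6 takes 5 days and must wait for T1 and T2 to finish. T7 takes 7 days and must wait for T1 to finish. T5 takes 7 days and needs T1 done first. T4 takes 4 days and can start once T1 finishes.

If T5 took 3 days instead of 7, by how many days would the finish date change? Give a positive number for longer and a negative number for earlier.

Critical path before the change: T1→T4→T8 = 3+4+11 = 18 giving 18 days.
The longest path through T5 is only 10 days, so T5 has float 8.
The critical path is still T1→T4→T8; finish is now 18 days.
Change in finish: 18 − 18 = +0 days.

0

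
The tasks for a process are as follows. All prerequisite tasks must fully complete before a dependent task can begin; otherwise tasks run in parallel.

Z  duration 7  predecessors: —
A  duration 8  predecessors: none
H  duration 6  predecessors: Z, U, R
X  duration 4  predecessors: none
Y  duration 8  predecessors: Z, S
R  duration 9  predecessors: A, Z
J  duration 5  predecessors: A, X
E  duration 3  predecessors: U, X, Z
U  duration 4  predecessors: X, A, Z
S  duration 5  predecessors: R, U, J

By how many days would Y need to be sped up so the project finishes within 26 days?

4

Current finish: 30 days; target: 26.
Y is on every critical path, so each day cut from Y cuts the finish by one (this holds down to a finish of 23).
Need 30 − 26 = 4 days off Y → Y becomes 4 days, finish becomes 26.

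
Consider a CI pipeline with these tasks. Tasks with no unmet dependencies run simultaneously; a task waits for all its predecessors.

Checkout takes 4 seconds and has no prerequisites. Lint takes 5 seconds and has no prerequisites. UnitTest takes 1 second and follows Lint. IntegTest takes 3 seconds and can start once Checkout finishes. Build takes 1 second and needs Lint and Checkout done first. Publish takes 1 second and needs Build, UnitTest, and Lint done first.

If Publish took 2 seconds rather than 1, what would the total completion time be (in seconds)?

The binding path is Lint→Build→Publish = 5+1+1 = 7; finish at 7 seconds.
Publish lies on that path, so at 2 seconds the path becomes 8 seconds.
New critical path: Lint→UnitTest→Publish = 5+1+2 = 8 ⇒ 8 seconds.

8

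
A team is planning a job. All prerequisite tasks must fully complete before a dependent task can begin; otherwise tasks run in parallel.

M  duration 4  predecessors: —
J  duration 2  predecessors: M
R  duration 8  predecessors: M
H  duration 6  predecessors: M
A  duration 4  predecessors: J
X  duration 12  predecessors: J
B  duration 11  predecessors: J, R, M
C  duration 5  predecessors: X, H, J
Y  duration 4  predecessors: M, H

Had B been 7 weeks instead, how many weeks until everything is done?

23

Actual critical path: M→R→B = 4+8+11 = 23 ⇒ 23 weeks.
Since B is critical, the -4 change carries straight to that chain (now 19 weeks).
Now M→J→X→C = 4+2+12+5 = 23 is longest, so the finish becomes 23 weeks.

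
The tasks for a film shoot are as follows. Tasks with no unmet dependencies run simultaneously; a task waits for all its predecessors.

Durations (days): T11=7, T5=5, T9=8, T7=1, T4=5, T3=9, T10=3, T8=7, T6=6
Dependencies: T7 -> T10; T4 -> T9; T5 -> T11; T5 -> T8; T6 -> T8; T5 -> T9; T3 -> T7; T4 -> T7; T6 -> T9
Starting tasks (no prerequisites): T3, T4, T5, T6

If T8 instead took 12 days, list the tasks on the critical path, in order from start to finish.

T6, T8

The binding path is T6→T9 = 6+8 = 14; finish at 14 days.
The longest path through T8 is only 13 days, so T8 has float 1.
Now T6→T8 = 6+12 = 18 is longest, so the finish becomes 18 days.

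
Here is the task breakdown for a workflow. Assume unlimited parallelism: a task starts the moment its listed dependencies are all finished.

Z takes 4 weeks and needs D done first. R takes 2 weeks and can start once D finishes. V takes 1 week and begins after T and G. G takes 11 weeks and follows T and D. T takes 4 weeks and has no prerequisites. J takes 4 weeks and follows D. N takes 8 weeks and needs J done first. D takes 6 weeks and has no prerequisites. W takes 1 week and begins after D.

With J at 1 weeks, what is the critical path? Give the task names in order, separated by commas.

D, G, V

Critical path before the change: D→J→N = 6+4+8 = 18 giving 18 weeks.
Since J is critical, the -3 change carries straight to that chain (now 15 weeks).
The binding chain switches to D→G→V = 6+11+1 = 18; finish 18 weeks.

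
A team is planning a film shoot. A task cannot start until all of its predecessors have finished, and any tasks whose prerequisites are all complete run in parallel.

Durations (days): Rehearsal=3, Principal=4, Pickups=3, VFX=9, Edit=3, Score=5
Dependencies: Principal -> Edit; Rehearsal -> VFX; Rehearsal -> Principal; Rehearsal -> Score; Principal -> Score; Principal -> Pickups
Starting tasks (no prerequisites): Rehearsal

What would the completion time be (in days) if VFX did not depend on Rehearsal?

Original critical path: Rehearsal→Principal→Score = 3+4+5 = 12 ⇒ 12 days.
Without Rehearsal→VFX, VFX's earliest start moves from 3 to 0.
The longest chain is now Rehearsal→Principal→Score = 3+4+5 = 12, so the project takes 12 days.

12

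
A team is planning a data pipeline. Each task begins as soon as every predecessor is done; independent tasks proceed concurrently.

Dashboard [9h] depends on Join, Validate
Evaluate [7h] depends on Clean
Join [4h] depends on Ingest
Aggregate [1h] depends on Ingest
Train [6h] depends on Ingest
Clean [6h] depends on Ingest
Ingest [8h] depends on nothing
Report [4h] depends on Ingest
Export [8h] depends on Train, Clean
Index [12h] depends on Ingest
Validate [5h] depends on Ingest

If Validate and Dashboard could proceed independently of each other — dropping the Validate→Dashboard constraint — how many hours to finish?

22

Original critical path: Ingest→Clean→Export = 8+6+8 = 22 ⇒ 22 hours.
Without Validate→Dashboard, Dashboard's earliest start moves from 13 to 12.
New critical path: Ingest→Clean→Export = 8+6+8 = 22 ⇒ 22 hours.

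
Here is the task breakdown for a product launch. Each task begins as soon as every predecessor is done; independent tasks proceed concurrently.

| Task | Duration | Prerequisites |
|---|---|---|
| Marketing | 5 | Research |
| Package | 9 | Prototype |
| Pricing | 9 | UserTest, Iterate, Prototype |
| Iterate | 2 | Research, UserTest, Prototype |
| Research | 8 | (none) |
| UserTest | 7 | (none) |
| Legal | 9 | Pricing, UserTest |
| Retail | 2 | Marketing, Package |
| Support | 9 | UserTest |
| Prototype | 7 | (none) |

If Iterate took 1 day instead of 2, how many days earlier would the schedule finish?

Critical path before the change: Research→Iterate→Pricing→Legal = 8+2+9+9 = 28 giving 28 days.
Iterate is on the critical path; changing it to 1 makes that path 27 days.
That remains the longest chain; total 27 days.
Change in finish: 27 − 28 = -1 days.

1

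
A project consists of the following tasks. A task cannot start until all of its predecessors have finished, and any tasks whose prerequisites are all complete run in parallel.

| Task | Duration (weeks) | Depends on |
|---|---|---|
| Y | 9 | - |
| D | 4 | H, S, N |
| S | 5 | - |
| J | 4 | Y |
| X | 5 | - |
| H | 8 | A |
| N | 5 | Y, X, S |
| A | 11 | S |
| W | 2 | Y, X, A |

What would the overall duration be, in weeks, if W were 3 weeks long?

28

Critical path before the change: S→A→H→D = 5+11+8+4 = 28 giving 28 weeks.
W is off the critical path — its longest chain is 18 weeks, giving 10 of slack.
The critical path is still S→A→H→D; finish is now 28 weeks.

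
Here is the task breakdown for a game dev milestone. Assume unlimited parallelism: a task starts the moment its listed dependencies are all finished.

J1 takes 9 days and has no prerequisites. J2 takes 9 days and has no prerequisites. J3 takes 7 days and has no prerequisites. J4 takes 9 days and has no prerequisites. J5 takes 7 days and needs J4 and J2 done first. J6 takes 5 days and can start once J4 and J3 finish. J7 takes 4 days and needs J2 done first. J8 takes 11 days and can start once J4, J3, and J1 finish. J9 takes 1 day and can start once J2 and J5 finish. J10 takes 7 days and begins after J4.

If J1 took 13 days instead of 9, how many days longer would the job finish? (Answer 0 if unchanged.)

4

Actual critical path: J1→J8 = 9+11 = 20 ⇒ 20 days.
Since J1 is critical, the +4 change carries straight to that chain (now 24 days).
That remains the longest chain; total 24 days.
Change in finish: 24 − 20 = +4 days.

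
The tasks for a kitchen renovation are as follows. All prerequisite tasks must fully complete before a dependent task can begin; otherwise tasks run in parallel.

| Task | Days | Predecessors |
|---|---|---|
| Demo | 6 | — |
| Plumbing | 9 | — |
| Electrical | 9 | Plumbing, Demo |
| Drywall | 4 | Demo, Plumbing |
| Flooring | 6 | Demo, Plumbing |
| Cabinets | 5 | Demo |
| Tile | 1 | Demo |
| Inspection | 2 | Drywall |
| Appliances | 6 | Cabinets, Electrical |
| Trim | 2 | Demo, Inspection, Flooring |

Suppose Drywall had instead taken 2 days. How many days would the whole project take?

The binding path is Plumbing→Electrical→Appliances = 9+9+6 = 24; finish at 24 days.
The longest path through Drywall is only 17 days, so Drywall has float 7.
That remains the longest chain; total 24 days.

24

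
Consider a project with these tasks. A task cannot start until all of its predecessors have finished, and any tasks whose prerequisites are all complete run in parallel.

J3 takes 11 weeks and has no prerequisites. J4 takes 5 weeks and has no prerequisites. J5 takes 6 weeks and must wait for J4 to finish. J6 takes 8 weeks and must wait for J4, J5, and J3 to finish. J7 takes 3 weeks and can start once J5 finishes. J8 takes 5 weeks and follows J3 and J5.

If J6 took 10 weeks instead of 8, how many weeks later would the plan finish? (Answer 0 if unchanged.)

2

Baseline: J3→J6 = 11+8 = 19 → 19 weeks.
J6 lies on that path, so at 10 weeks the path becomes 21 weeks.
The critical path is still J3→J6; finish is now 21 weeks.
Change in finish: 21 − 19 = +2 weeks.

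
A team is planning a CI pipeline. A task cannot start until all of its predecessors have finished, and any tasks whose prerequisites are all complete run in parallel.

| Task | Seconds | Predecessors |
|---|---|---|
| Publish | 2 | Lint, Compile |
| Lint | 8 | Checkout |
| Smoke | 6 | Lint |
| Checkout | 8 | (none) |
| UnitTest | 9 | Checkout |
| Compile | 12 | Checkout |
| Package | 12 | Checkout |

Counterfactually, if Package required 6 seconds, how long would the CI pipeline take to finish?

Actual critical path: Checkout→Compile→Publish = 8+12+2 = 22 ⇒ 22 seconds.
The longest path through Package is only 20 seconds, so Package has float 2.
No other chain overtakes it, so the finish is 22 seconds.

22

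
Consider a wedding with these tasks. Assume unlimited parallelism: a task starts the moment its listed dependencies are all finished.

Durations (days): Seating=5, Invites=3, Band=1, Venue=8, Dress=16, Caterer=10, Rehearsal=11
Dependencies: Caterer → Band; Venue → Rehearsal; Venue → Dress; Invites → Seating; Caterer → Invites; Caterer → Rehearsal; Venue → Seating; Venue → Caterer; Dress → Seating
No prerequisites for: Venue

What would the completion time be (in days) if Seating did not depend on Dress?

29

With the dependency in place, Venue→Caterer→Rehearsal = 8+10+11 = 29 sets the finish at 29 days.
Without Dress→Seating, Seating's earliest start moves from 24 to 21.
The longest chain is now Venue→Caterer→Rehearsal = 8+10+11 = 29, so the wedding takes 29 days.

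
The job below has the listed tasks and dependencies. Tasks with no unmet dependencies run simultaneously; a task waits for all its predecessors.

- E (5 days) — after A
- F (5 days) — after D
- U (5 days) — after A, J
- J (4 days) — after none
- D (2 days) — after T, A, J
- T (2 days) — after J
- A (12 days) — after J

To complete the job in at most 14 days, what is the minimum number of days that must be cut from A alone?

9

Current finish: 23 days; target: 14.
A is on every critical path, so each day cut from A cuts the finish by one (this holds down to a finish of 13).
Need 23 − 14 = 9 days off A → A becomes 3 days, finish becomes 14.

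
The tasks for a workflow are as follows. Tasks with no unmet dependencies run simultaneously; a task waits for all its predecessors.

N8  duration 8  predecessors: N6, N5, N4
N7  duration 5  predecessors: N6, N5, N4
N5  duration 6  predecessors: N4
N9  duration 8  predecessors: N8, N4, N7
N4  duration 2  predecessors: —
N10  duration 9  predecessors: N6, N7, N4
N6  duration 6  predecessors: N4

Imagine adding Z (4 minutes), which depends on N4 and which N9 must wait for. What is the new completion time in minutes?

24

Originally the plan takes 24 minutes.
With Z inserted, N9 now waits for max(N8, N4, N7, Z).
New critical path: N4→N5→N8→N9 = 2+6+8+8 = 24 ⇒ 24 minutes.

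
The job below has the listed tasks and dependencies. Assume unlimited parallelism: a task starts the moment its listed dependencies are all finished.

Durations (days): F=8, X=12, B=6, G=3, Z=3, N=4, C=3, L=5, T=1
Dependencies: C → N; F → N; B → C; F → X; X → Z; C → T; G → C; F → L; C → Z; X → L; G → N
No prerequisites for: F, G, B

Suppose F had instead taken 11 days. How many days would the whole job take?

Critical path before the change: F→X→L = 8+12+5 = 25 giving 25 days.
F lies on that path, so at 11 days the path becomes 28 days.
No other chain overtakes it, so the finish is 28 days.

28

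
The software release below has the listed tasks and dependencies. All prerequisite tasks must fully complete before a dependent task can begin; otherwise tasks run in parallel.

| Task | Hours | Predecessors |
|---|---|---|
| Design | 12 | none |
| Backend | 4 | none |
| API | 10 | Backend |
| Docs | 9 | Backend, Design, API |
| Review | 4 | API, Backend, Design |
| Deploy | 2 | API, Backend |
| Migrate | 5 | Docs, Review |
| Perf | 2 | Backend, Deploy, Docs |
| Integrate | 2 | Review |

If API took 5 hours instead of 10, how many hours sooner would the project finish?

2

Baseline: Backend→API→Docs→Migrate = 4+10+9+5 = 28 → 28 hours.
Since API is critical, the -5 change carries straight to that chain (now 23 hours).
New critical path: Design→Docs→Migrate = 12+9+5 = 26 ⇒ 26 hours.
Change in finish: 26 − 28 = -2 hours.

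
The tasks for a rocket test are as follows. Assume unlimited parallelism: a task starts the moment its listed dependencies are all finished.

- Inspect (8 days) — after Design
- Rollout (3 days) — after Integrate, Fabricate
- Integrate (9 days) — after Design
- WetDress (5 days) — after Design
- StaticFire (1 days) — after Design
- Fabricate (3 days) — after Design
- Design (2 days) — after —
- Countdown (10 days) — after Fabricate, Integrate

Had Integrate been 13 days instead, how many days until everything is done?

As given, the longest chain is Design→Integrate→Countdown = 2+9+10 = 21, so the finish is 21 days.
Integrate lies on that path, so at 13 days the path becomes 25 days.
No other chain overtakes it, so the finish is 25 days.

25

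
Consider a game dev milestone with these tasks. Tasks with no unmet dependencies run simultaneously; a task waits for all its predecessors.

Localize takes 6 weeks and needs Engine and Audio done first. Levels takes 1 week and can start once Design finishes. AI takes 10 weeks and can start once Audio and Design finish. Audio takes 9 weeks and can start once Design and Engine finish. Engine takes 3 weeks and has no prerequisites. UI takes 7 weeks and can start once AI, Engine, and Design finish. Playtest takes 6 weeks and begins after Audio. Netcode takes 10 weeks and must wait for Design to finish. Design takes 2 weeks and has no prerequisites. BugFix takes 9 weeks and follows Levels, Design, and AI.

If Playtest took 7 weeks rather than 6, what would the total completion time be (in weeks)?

31

The binding path is Engine→Audio→AI→BugFix = 3+9+10+9 = 31; finish at 31 weeks.
Playtest has 13 weeks of float (longest path through it is 18).
The critical path is still Engine→Audio→AI→BugFix; finish is now 31 weeks.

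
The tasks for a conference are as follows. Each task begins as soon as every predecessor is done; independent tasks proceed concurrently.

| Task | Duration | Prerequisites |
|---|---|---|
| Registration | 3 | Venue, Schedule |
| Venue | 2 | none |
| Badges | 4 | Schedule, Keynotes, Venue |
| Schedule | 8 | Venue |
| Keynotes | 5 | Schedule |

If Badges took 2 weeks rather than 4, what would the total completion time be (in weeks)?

17

Actual critical path: Venue→Schedule→Keynotes→Badges = 2+8+5+4 = 19 ⇒ 19 weeks.
Since Badges is critical, the -2 change carries straight to that chain (now 17 weeks).
That remains the longest chain; total 17 weeks.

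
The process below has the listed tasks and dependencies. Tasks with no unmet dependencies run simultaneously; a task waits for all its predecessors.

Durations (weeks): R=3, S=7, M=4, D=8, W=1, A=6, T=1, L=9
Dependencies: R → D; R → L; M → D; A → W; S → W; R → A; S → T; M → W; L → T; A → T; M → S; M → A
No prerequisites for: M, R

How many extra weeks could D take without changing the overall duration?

1

Critical path: R→L→T = 3+9+1 = 13, so the finish is 13 weeks.
The longest chain containing D totals 12 weeks.
So D can slip 13 − 12 = 1 week.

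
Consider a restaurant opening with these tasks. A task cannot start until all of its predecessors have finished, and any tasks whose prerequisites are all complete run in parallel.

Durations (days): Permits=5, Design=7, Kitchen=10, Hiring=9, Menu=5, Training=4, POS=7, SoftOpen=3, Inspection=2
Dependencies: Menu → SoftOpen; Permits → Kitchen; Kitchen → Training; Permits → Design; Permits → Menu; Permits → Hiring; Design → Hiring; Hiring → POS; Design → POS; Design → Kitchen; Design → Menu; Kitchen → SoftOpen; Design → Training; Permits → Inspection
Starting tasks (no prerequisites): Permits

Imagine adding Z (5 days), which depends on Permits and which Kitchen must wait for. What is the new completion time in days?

Originally the restaurant opening takes 28 days.
With Z inserted, Kitchen now waits for max(Permits, Design, Z).
New critical path: Permits→Design→Hiring→POS = 5+7+9+7 = 28 ⇒ 28 days.

28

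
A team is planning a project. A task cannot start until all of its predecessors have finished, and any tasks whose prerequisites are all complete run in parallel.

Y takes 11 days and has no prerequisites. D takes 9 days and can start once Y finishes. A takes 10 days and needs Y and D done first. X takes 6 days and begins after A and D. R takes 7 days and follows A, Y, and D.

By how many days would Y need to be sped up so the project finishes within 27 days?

Current finish: 37 days; target: 27.
Y is on every critical path, so each day cut from Y cuts the finish by one (this holds down to a finish of 27).
Need 37 − 27 = 10 days off Y → Y becomes 1 day, finish becomes 27.

10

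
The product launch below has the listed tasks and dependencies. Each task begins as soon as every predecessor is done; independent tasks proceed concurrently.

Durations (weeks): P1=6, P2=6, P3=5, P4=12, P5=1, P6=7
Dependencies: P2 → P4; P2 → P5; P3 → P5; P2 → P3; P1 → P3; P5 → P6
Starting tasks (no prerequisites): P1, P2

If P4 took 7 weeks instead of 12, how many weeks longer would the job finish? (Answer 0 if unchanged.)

Critical path before the change: P1→P3→P5→P6 = 6+5+1+7 = 19 giving 19 weeks.
The longest path through P4 is only 18 weeks, so P4 has float 1.
No other chain overtakes it, so the finish is 19 weeks.
Change in finish: 19 − 19 = +0 weeks.

0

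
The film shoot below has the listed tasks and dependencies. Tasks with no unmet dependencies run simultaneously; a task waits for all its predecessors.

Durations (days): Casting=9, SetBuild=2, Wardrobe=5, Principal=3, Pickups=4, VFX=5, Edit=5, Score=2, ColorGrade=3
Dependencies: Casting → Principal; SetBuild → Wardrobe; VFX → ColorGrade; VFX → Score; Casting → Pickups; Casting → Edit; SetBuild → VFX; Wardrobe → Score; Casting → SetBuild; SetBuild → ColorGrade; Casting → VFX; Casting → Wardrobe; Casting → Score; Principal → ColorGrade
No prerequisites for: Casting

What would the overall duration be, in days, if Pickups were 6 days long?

19

Actual critical path: Casting→SetBuild→VFX→ColorGrade = 9+2+5+3 = 19 ⇒ 19 days.
Pickups has 6 days of float (longest path through it is 13).
That remains the longest chain; total 19 days.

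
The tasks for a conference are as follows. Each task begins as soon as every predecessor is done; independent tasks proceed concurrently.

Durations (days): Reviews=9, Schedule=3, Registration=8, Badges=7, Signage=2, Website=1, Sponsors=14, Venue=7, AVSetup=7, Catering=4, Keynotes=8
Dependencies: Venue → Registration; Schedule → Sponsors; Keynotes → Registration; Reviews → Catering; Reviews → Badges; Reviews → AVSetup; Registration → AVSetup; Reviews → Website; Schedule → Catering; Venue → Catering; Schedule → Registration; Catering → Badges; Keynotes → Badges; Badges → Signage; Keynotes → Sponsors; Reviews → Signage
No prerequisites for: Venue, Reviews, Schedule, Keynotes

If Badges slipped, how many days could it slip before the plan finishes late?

1

Keynotes→Registration→AVSetup = 8+8+7 = 23 sets the makespan at 23 days.
Badges finishes as early as 20 and must finish by 21.
Float = 23 − 22 = 1.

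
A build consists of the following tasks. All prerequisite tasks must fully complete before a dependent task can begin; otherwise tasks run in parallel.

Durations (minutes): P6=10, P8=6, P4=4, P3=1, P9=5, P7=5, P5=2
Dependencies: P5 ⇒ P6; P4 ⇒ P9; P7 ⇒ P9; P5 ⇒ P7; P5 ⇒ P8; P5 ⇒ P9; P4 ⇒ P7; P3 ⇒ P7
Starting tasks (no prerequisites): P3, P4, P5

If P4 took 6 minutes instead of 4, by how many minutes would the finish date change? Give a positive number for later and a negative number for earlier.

2

Baseline: P4→P7→P9 = 4+5+5 = 14 → 14 minutes.
P4 is on the critical path; changing it to 6 makes that path 16 minutes.
No other chain overtakes it, so the finish is 16 minutes.
Change in finish: 16 − 14 = +2 minutes.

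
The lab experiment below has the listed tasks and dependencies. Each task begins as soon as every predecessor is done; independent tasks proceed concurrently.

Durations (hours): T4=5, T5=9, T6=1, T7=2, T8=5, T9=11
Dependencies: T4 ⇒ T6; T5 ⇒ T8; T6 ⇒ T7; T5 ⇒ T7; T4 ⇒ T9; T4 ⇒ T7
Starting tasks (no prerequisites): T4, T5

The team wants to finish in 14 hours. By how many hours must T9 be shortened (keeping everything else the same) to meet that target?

Current finish: 16 hours; target: 14.
T9 is on every critical path, so each hour cut from T9 cuts the finish by one (this holds down to a finish of 14).
Need 16 − 14 = 2 hours off T9 → T9 becomes 9 hours, finish becomes 14.

2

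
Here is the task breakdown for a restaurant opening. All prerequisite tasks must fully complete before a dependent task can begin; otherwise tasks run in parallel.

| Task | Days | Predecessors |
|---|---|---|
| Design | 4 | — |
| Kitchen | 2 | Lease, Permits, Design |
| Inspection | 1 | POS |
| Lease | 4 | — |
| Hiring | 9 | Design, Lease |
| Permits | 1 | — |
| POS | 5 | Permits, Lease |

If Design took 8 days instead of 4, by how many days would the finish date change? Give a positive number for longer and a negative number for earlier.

Actual critical path: Design→Hiring = 4+9 = 13 ⇒ 13 days.
Design lies on that path, so at 8 days the path becomes 17 days.
That remains the longest chain; total 17 days.
Change in finish: 17 − 13 = +4 days.

4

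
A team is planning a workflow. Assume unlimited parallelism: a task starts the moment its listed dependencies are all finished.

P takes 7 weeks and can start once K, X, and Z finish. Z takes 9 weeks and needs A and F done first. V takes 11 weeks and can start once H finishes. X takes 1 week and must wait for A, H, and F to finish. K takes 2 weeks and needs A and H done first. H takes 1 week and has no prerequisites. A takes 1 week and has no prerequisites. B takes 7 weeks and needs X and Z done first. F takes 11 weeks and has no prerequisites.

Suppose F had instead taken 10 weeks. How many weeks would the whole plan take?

26

The binding path is F→Z→P = 11+9+7 = 27; finish at 27 weeks.
F is on the critical path; changing it to 10 makes that path 26 weeks.
That remains the longest chain; total 26 weeks.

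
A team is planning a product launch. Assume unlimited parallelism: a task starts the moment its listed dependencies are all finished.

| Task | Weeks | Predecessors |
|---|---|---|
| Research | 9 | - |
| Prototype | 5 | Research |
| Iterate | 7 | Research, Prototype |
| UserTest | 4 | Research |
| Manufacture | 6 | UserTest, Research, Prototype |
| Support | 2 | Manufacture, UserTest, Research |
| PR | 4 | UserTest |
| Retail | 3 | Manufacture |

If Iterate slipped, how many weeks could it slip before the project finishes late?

Research→Prototype→Manufacture→Retail = 9+5+6+3 = 23 sets the makespan at 23 weeks.
Longest path through Iterate: 21 weeks (earliest finish 21, latest finish 23).
So Iterate can slip 23 − 21 = 2 weeks.

2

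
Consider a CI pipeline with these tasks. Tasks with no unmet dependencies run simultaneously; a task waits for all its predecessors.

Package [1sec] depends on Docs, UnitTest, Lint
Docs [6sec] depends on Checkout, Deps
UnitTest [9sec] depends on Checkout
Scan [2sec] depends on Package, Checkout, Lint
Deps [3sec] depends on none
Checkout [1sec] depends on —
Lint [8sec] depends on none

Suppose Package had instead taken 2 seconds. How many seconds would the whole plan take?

Actual critical path: Checkout→UnitTest→Package→Scan = 1+9+1+2 = 13 ⇒ 13 seconds.
Package is on the critical path; changing it to 2 makes that path 14 seconds.
No other chain overtakes it, so the finish is 14 seconds.

14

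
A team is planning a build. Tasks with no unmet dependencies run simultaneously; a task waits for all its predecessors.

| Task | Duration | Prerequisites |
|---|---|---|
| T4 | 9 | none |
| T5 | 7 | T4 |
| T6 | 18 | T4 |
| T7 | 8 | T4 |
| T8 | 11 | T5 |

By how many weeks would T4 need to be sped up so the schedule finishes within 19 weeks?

8

Current finish: 27 weeks; target: 19.
T4 is on every critical path, so each week cut from T4 cuts the finish by one (this holds down to a finish of 19).
Need 27 − 19 = 8 weeks off T4 → T4 becomes 1 week, finish becomes 19.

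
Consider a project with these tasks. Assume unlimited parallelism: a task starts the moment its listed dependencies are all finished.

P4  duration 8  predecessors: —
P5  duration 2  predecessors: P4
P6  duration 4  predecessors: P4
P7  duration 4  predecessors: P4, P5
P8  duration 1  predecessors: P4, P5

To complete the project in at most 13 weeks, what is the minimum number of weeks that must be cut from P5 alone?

Current finish: 14 weeks; target: 13.
P5 is on every critical path, so each week cut from P5 cuts the finish by one (this holds down to a finish of 13).
Need 14 − 13 = 1 week off P5 → P5 becomes 1 week, finish becomes 13.

1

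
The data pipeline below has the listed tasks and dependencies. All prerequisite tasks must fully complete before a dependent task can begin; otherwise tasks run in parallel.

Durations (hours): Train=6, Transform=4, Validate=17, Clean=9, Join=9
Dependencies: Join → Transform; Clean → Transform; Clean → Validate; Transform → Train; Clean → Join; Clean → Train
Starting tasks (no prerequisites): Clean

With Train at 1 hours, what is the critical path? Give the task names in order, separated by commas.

As given, the longest chain is Clean→Join→Transform→Train = 9+9+4+6 = 28, so the finish is 28 hours.
Train lies on that path, so at 1 hour the path becomes 23 hours.
Now Clean→Validate = 9+17 = 26 is longest, so the finish becomes 26 hours.

Clean, Validate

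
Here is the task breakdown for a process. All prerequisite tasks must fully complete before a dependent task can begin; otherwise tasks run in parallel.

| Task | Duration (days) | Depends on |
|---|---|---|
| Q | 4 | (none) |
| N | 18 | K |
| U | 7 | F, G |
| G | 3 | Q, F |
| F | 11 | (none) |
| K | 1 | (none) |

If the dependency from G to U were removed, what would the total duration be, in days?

With the dependency in place, F→G→U = 11+3+7 = 21 sets the finish at 21 days.
Without G→U, U's earliest start moves from 14 to 11.
New critical path: K→N = 1+18 = 19 ⇒ 19 days.

19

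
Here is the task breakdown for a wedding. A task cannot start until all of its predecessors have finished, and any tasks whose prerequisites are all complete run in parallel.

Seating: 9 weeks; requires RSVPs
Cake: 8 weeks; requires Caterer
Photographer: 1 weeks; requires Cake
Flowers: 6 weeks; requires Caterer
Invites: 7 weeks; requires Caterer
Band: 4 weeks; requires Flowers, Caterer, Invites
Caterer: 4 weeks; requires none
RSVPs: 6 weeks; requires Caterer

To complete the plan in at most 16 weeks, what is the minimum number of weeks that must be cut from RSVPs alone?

3

Current finish: 19 weeks; target: 16.
RSVPs is on every critical path, so each week cut from RSVPs cuts the finish by one (this holds down to a finish of 15).
Need 19 − 16 = 3 weeks off RSVPs → RSVPs becomes 3 weeks, finish becomes 16.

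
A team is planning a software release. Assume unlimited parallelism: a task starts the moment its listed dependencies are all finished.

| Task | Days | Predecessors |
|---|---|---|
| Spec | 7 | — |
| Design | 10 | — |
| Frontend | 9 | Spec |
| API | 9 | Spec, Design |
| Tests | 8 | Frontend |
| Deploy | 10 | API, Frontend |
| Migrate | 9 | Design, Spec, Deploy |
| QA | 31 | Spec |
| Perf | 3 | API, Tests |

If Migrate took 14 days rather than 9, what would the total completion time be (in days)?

43

The binding path is Design→API→Deploy→Migrate = 10+9+10+9 = 38; finish at 38 days.
Migrate is on the critical path; changing it to 14 makes that path 43 days.
That remains the longest chain; total 43 days.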